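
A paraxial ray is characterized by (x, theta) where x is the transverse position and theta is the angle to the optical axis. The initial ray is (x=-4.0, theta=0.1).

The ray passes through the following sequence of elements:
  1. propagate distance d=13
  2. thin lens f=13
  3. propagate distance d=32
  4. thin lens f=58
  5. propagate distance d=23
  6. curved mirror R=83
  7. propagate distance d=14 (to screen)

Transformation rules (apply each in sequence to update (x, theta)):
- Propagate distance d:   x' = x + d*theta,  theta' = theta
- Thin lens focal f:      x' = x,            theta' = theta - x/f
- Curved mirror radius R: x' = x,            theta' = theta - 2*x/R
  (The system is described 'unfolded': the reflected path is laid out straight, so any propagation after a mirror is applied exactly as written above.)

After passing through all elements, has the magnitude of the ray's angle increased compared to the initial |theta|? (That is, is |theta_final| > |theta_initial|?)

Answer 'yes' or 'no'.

Answer: no

Derivation:
Initial: x=-4.0000 theta=0.1000
After 1 (propagate distance d=13): x=-2.7000 theta=0.1000
After 2 (thin lens f=13): x=-2.7000 theta=4/13 (≈0.3077)
After 3 (propagate distance d=32): x=929/130 (≈7.1462) theta=4/13 (≈0.3077)
After 4 (thin lens f=58): x=929/130 (≈7.1462) theta=107/580 (≈0.1845)
After 5 (propagate distance d=23): x=17175/1508 (≈11.3893) theta=107/580 (≈0.1845)
After 6 (curved mirror R=83): x=17175/1508 (≈11.3893) theta=-56297/625820 (≈-0.0900)
After 7 (propagate distance d=14 (to screen)): x=6339467/625820 (≈10.1299) theta=-56297/625820 (≈-0.0900)
|theta_initial|=0.1000 |theta_final|=56297/625820 (≈0.0900) -> not increased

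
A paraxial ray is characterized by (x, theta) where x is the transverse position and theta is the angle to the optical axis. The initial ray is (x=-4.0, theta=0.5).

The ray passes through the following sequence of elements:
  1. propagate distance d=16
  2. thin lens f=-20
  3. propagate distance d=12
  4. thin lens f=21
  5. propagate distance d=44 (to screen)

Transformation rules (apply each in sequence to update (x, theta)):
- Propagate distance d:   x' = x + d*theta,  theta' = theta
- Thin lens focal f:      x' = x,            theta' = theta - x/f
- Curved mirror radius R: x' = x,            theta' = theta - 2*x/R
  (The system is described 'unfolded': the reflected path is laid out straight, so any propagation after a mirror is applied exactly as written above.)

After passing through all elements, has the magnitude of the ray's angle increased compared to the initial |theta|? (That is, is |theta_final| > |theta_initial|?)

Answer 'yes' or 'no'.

Initial: x=-4.0000 theta=0.5000
After 1 (propagate distance d=16): x=4.0000 theta=0.5000
After 2 (thin lens f=-20): x=4.0000 theta=0.7000
After 3 (propagate distance d=12): x=12.4000 theta=0.7000
After 4 (thin lens f=21): x=12.4000 theta=23/210 (≈0.1095)
After 5 (propagate distance d=44 (to screen)): x=1808/105 (≈17.2190) theta=23/210 (≈0.1095)
|theta_initial|=0.5000 |theta_final|=23/210 (≈0.1095) -> not increased

Answer: no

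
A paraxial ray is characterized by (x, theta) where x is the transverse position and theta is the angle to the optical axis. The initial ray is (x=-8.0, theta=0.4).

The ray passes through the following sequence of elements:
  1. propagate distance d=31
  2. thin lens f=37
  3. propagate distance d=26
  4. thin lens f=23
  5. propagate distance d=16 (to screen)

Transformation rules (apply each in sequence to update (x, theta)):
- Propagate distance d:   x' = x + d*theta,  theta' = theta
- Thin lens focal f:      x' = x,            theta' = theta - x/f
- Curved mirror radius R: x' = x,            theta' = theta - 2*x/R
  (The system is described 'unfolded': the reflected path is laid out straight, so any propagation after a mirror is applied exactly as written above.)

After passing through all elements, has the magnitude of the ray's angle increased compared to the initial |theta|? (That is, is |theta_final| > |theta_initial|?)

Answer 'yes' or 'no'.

Initial: x=-8.0000 theta=0.4000
After 1 (propagate distance d=31): x=4.4000 theta=0.4000
After 2 (thin lens f=37): x=4.4000 theta=52/185 (≈0.2811)
After 3 (propagate distance d=26): x=2166/185 (≈11.7081) theta=52/185 (≈0.2811)
After 4 (thin lens f=23): x=2166/185 (≈11.7081) theta=-194/851 (≈-0.2280)
After 5 (propagate distance d=16 (to screen)): x=34298/4255 (≈8.0606) theta=-194/851 (≈-0.2280)
|theta_initial|=0.4000 |theta_final|=194/851 (≈0.2280) -> not increased

Answer: no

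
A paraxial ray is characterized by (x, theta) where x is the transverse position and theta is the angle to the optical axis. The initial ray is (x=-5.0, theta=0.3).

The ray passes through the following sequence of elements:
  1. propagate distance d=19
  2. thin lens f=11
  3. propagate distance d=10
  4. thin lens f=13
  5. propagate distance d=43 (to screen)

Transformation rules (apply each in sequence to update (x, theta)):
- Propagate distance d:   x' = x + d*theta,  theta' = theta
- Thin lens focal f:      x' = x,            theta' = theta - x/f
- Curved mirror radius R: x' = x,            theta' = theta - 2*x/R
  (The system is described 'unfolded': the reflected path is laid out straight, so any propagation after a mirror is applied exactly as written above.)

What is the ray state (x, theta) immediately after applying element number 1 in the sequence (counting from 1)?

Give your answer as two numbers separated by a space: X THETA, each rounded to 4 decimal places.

Initial: x=-5.0000 theta=0.3000
After 1 (propagate distance d=19): x=0.7000 theta=0.3000
Rounded to 4 decimal places: x = 0.7000, theta = 0.3000

Answer: 0.7000 0.3000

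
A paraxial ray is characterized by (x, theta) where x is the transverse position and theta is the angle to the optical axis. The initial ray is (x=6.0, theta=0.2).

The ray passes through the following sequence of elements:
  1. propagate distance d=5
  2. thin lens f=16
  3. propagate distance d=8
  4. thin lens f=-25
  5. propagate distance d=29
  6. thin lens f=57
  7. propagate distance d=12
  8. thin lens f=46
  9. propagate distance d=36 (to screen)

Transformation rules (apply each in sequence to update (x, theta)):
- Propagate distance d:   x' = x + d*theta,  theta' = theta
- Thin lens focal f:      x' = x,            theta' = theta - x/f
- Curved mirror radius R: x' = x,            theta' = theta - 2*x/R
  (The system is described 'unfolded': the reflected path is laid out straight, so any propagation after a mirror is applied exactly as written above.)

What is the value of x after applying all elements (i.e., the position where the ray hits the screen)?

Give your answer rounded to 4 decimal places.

Initial: x=6.0000 theta=0.2000
After 1 (propagate distance d=5): x=7.0000 theta=0.2000
After 2 (thin lens f=16): x=7.0000 theta=-0.2375
After 3 (propagate distance d=8): x=5.1000 theta=-0.2375
After 4 (thin lens f=-25): x=5.1000 theta=-0.0335
After 5 (propagate distance d=29): x=4.1285 theta=-0.0335
After 6 (thin lens f=57): x=4.1285 theta=-3019/28500 (≈-0.1059)
After 7 (propagate distance d=12): x=108579/38000 (≈2.8573) theta=-3019/28500 (≈-0.1059)
After 8 (thin lens f=46): x=108579/38000 (≈2.8573) theta=-881233/5244000 (≈-0.1680)
After 9 (propagate distance d=36 (to screen)): x=-2790081/874000 (≈-3.1923) theta=-881233/5244000 (≈-0.1680)
Rounded to 4 decimal places: x = -3.1923

Answer: -3.1923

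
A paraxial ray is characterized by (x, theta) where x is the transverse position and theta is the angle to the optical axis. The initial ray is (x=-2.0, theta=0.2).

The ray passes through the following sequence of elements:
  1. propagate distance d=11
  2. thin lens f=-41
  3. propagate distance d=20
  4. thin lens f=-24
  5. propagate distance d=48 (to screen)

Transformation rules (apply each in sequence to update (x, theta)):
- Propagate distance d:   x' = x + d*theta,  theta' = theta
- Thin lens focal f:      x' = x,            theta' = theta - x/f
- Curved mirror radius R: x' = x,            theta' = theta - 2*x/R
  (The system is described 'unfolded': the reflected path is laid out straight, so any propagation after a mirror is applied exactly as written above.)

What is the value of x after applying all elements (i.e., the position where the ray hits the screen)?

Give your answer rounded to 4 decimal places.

Initial: x=-2.0000 theta=0.2000
After 1 (propagate distance d=11): x=0.2000 theta=0.2000
After 2 (thin lens f=-41): x=0.2000 theta=42/205 (≈0.2049)
After 3 (propagate distance d=20): x=881/205 (≈4.2976) theta=42/205 (≈0.2049)
After 4 (thin lens f=-24): x=881/205 (≈4.2976) theta=1889/4920 (≈0.3839)
After 5 (propagate distance d=48 (to screen)): x=4659/205 (≈22.7268) theta=1889/4920 (≈0.3839)
Rounded to 4 decimal places: x = 22.7268

Answer: 22.7268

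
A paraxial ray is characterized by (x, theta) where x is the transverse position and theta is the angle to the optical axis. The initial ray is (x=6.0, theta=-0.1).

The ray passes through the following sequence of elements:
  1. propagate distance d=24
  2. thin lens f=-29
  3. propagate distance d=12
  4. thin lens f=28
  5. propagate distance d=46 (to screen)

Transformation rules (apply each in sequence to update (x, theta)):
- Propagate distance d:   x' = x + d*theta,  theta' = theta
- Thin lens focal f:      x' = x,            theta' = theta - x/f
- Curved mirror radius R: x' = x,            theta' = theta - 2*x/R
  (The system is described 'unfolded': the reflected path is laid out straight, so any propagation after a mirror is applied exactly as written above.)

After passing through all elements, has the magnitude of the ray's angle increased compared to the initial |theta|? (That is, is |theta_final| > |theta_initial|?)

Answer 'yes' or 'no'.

Initial: x=6.0000 theta=-0.1000
After 1 (propagate distance d=24): x=3.6000 theta=-0.1000
After 2 (thin lens f=-29): x=3.6000 theta=7/290 (≈0.0241)
After 3 (propagate distance d=12): x=564/145 (≈3.8897) theta=7/290 (≈0.0241)
After 4 (thin lens f=28): x=564/145 (≈3.8897) theta=-233/2030 (≈-0.1148)
After 5 (propagate distance d=46 (to screen)): x=-1411/1015 (≈-1.3901) theta=-233/2030 (≈-0.1148)
|theta_initial|=0.1000 |theta_final|=233/2030 (≈0.1148) -> increased

Answer: yes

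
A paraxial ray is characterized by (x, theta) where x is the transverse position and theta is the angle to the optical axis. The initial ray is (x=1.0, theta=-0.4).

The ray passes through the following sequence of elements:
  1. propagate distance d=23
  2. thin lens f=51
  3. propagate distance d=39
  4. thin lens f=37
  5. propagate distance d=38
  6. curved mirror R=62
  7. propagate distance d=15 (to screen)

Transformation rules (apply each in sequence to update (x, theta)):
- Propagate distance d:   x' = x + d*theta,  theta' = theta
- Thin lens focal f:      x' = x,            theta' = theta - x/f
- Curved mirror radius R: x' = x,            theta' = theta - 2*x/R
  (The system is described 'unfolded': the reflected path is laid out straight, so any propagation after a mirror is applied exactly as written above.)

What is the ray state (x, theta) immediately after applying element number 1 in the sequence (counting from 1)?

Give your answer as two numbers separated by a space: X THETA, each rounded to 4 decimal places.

Answer: -8.2000 -0.4000

Derivation:
Initial: x=1.0000 theta=-0.4000
After 1 (propagate distance d=23): x=-8.2000 theta=-0.4000
Rounded to 4 decimal places: x = -8.2000, theta = -0.4000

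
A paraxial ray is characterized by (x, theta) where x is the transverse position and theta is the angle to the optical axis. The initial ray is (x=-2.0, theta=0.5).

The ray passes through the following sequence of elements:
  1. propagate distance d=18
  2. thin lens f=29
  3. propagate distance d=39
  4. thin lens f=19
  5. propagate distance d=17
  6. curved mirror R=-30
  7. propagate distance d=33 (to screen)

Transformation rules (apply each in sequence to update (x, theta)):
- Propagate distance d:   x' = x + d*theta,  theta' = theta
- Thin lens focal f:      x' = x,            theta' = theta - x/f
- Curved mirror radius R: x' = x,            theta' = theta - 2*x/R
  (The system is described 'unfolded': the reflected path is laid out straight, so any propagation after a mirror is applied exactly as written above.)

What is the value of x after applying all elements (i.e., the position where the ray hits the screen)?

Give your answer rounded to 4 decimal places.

Answer: -1.3172

Derivation:
Initial: x=-2.0000 theta=0.5000
After 1 (propagate distance d=18): x=7.0000 theta=0.5000
After 2 (thin lens f=29): x=7.0000 theta=15/58 (≈0.2586)
After 3 (propagate distance d=39): x=991/58 (≈17.0862) theta=15/58 (≈0.2586)
After 4 (thin lens f=19): x=991/58 (≈17.0862) theta=-353/551 (≈-0.6407)
After 5 (propagate distance d=17): x=6827/1102 (≈6.1951) theta=-353/551 (≈-0.6407)
After 6 (curved mirror R=-30): x=6827/1102 (≈6.1951) theta=-3763/16530 (≈-0.2276)
After 7 (propagate distance d=33 (to screen)): x=-191/145 (≈-1.3172) theta=-3763/16530 (≈-0.2276)
Rounded to 4 decimal places: x = -1.3172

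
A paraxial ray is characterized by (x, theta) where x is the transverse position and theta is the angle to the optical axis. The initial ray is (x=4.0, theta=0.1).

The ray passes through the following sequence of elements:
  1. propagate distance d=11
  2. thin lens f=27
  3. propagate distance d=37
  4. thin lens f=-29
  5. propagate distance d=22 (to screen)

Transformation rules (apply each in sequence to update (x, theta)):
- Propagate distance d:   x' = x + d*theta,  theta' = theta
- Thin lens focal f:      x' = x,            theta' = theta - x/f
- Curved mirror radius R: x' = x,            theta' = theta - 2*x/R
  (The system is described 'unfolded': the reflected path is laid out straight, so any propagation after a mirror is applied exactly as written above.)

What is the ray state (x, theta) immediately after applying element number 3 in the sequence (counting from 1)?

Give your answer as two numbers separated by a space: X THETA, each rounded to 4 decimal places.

Initial: x=4.0000 theta=0.1000
After 1 (propagate distance d=11): x=5.1000 theta=0.1000
After 2 (thin lens f=27): x=5.1000 theta=-4/45 (≈-0.0889)
After 3 (propagate distance d=37): x=163/90 (≈1.8111) theta=-4/45 (≈-0.0889)
Rounded to 4 decimal places: x = 1.8111, theta = -0.0889

Answer: 1.8111 -0.0889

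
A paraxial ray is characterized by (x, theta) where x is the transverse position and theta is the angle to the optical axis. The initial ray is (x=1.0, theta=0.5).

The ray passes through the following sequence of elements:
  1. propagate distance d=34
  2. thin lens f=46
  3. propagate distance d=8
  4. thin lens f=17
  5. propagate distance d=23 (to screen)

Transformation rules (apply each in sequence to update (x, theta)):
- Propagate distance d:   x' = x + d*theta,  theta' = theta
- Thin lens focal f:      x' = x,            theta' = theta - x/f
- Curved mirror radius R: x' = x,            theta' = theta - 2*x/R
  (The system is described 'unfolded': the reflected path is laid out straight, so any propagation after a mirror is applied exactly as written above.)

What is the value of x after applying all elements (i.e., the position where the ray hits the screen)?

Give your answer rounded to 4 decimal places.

Answer: -4.1598

Derivation:
Initial: x=1.0000 theta=0.5000
After 1 (propagate distance d=34): x=18.0000 theta=0.5000
After 2 (thin lens f=46): x=18.0000 theta=5/46 (≈0.1087)
After 3 (propagate distance d=8): x=434/23 (≈18.8696) theta=5/46 (≈0.1087)
After 4 (thin lens f=17): x=434/23 (≈18.8696) theta=-783/782 (≈-1.0013)
After 5 (propagate distance d=23 (to screen)): x=-3253/782 (≈-4.1598) theta=-783/782 (≈-1.0013)
Rounded to 4 decimal places: x = -4.1598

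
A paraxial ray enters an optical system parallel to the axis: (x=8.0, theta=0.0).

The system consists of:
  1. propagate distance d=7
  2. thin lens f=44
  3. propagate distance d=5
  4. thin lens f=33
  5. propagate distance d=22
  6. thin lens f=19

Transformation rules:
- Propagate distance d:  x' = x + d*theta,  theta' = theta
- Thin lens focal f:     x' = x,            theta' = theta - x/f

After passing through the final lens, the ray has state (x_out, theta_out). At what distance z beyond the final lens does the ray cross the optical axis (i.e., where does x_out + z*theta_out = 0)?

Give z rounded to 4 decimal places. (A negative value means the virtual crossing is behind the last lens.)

Answer: -5.2689

Derivation:
Initial: x=8.0000 theta=0.0000
After 1 (propagate distance d=7): x=8.0000 theta=0.0000
After 2 (thin lens f=44): x=8.0000 theta=-2/11 (≈-0.1818)
After 3 (propagate distance d=5): x=78/11 (≈7.0909) theta=-2/11 (≈-0.1818)
After 4 (thin lens f=33): x=78/11 (≈7.0909) theta=-48/121 (≈-0.3967)
After 5 (propagate distance d=22): x=-18/11 (≈-1.6364) theta=-48/121 (≈-0.3967)
After 6 (thin lens f=19): x=-18/11 (≈-1.6364) theta=-714/2299 (≈-0.3106)
z_focus = -x_out/theta_out = -(-18/11)/(-714/2299) = -627/119 ≈ -5.2689
Rounded to 4 decimal places: z = -5.2689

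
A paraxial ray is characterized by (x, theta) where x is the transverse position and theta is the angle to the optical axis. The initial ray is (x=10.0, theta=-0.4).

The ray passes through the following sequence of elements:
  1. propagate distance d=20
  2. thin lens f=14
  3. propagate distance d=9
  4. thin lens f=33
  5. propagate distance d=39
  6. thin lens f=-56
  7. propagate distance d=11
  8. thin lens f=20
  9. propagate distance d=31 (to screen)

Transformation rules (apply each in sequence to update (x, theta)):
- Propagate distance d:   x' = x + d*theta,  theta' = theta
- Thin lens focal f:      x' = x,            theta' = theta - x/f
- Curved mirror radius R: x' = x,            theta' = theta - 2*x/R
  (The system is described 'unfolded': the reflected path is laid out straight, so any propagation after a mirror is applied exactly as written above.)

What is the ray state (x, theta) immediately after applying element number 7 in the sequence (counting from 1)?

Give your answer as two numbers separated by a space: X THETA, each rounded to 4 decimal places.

Initial: x=10.0000 theta=-0.4000
After 1 (propagate distance d=20): x=2.0000 theta=-0.4000
After 2 (thin lens f=14): x=2.0000 theta=-19/35 (≈-0.5429)
After 3 (propagate distance d=9): x=-101/35 (≈-2.8857) theta=-19/35 (≈-0.5429)
After 4 (thin lens f=33): x=-101/35 (≈-2.8857) theta=-526/1155 (≈-0.4554)
After 5 (propagate distance d=39): x=-7949/385 (≈-20.6468) theta=-526/1155 (≈-0.4554)
After 6 (thin lens f=-56): x=-7949/385 (≈-20.6468) theta=-53303/64680 (≈-0.8241)
After 7 (propagate distance d=11): x=-384353/12936 (≈-29.7119) theta=-53303/64680 (≈-0.8241)
Rounded to 4 decimal places: x = -29.7119, theta = -0.8241

Answer: -29.7119 -0.8241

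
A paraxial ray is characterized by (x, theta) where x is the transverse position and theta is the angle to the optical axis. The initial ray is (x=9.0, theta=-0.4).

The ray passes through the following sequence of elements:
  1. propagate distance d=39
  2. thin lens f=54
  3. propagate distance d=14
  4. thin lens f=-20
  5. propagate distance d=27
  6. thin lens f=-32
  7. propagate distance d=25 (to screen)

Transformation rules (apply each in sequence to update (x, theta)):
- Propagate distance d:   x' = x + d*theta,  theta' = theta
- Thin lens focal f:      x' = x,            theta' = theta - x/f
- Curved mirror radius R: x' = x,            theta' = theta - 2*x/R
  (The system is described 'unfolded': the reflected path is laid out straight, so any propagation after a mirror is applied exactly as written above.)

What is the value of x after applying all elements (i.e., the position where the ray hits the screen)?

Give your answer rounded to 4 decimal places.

Answer: -77.3208

Derivation:
Initial: x=9.0000 theta=-0.4000
After 1 (propagate distance d=39): x=-6.6000 theta=-0.4000
After 2 (thin lens f=54): x=-6.6000 theta=-5/18 (≈-0.2778)
After 3 (propagate distance d=14): x=-472/45 (≈-10.4889) theta=-5/18 (≈-0.2778)
After 4 (thin lens f=-20): x=-472/45 (≈-10.4889) theta=-361/450 (≈-0.8022)
After 5 (propagate distance d=27): x=-14467/450 (≈-32.1489) theta=-361/450 (≈-0.8022)
After 6 (thin lens f=-32): x=-14467/450 (≈-32.1489) theta=-2891/1600 (≈-1.8069)
After 7 (propagate distance d=25 (to screen)): x=-1113419/14400 (≈-77.3208) theta=-2891/1600 (≈-1.8069)
Rounded to 4 decimal places: x = -77.3208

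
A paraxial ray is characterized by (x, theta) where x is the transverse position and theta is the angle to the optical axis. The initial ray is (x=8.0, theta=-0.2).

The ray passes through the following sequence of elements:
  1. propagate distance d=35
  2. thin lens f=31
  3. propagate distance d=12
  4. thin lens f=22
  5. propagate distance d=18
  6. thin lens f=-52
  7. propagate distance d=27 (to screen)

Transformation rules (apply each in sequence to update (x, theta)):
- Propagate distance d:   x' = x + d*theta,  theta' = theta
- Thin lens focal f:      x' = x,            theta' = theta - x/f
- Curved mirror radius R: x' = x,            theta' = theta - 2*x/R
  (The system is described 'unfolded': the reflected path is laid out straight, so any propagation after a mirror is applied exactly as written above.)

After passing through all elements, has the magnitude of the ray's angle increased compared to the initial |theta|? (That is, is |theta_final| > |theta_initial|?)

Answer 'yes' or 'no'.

Initial: x=8.0000 theta=-0.2000
After 1 (propagate distance d=35): x=1.0000 theta=-0.2000
After 2 (thin lens f=31): x=1.0000 theta=-36/155 (≈-0.2323)
After 3 (propagate distance d=12): x=-277/155 (≈-1.7871) theta=-36/155 (≈-0.2323)
After 4 (thin lens f=22): x=-277/155 (≈-1.7871) theta=-103/682 (≈-0.1510)
After 5 (propagate distance d=18): x=-7682/1705 (≈-4.5056) theta=-103/682 (≈-0.1510)
After 6 (thin lens f=-52): x=-7682/1705 (≈-4.5056) theta=-5268/22165 (≈-0.2377)
After 7 (propagate distance d=27 (to screen)): x=-242102/22165 (≈-10.9227) theta=-5268/22165 (≈-0.2377)
|theta_initial|=0.2000 |theta_final|=5268/22165 (≈0.2377) -> increased

Answer: yes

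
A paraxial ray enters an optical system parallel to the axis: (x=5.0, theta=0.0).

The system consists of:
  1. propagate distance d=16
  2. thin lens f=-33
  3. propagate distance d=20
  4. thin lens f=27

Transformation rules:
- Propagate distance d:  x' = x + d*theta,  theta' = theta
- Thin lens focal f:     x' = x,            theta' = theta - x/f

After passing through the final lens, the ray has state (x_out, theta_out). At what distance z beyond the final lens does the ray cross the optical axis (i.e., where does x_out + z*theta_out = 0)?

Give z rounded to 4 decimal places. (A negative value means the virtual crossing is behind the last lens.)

Initial: x=5.0000 theta=0.0000
After 1 (propagate distance d=16): x=5.0000 theta=0.0000
After 2 (thin lens f=-33): x=5.0000 theta=5/33 (≈0.1515)
After 3 (propagate distance d=20): x=265/33 (≈8.0303) theta=5/33 (≈0.1515)
After 4 (thin lens f=27): x=265/33 (≈8.0303) theta=-130/891 (≈-0.1459)
z_focus = -x_out/theta_out = -(265/33)/(-130/891) = 1431/26 ≈ 55.0385
Rounded to 4 decimal places: z = 55.0385

Answer: 55.0385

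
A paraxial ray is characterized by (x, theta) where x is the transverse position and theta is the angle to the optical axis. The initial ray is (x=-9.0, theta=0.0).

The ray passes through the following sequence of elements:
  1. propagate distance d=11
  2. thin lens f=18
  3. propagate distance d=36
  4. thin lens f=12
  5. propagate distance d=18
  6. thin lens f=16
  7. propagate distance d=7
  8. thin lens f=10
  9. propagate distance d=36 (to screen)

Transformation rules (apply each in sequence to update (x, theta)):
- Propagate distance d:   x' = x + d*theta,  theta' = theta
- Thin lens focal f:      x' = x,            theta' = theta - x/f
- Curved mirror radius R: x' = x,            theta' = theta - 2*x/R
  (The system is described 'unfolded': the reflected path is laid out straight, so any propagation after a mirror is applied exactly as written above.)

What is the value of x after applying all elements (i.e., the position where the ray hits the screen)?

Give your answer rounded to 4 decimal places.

Answer: -21.1563

Derivation:
Initial: x=-9.0000 theta=0.0000
After 1 (propagate distance d=11): x=-9.0000 theta=0.0000
After 2 (thin lens f=18): x=-9.0000 theta=0.5000
After 3 (propagate distance d=36): x=9.0000 theta=0.5000
After 4 (thin lens f=12): x=9.0000 theta=-0.2500
After 5 (propagate distance d=18): x=4.5000 theta=-0.2500
After 6 (thin lens f=16): x=4.5000 theta=-17/32 (≈-0.5313)
After 7 (propagate distance d=7): x=25/32 (≈0.7813) theta=-17/32 (≈-0.5313)
After 8 (thin lens f=10): x=25/32 (≈0.7813) theta=-39/64 (≈-0.6094)
After 9 (propagate distance d=36 (to screen)): x=-677/32 (≈-21.1563) theta=-39/64 (≈-0.6094)
Rounded to 4 decimal places: x = -21.1563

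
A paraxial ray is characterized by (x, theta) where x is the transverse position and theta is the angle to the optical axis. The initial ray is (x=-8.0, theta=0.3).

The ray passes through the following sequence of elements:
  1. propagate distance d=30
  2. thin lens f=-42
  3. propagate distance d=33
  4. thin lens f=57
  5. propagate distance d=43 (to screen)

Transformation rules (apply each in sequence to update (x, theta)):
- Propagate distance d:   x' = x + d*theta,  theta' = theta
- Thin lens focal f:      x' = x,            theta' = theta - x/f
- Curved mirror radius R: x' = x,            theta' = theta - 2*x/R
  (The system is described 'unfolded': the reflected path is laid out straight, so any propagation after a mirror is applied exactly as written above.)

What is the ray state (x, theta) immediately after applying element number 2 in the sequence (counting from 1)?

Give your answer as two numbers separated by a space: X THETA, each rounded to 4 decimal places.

Initial: x=-8.0000 theta=0.3000
After 1 (propagate distance d=30): x=1.0000 theta=0.3000
After 2 (thin lens f=-42): x=1.0000 theta=34/105 (≈0.3238)
Rounded to 4 decimal places: x = 1.0000, theta = 0.3238

Answer: 1.0000 0.3238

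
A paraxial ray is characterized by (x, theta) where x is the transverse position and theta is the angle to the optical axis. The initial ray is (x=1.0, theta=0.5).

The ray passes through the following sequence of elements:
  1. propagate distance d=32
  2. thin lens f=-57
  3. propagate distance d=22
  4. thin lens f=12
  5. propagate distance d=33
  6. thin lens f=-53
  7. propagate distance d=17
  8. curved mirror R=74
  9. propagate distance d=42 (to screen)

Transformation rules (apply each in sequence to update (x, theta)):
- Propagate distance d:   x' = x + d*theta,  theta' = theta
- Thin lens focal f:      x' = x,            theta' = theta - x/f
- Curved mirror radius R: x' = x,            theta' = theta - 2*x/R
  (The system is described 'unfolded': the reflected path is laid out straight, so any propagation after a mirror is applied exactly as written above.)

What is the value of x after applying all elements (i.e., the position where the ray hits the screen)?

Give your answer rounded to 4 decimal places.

Initial: x=1.0000 theta=0.5000
After 1 (propagate distance d=32): x=17.0000 theta=0.5000
After 2 (thin lens f=-57): x=17.0000 theta=91/114 (≈0.7982)
After 3 (propagate distance d=22): x=1970/57 (≈34.5614) theta=91/114 (≈0.7982)
After 4 (thin lens f=12): x=1970/57 (≈34.5614) theta=-356/171 (≈-2.0819)
After 5 (propagate distance d=33): x=-1946/57 (≈-34.1404) theta=-356/171 (≈-2.0819)
After 6 (thin lens f=-53): x=-1946/57 (≈-34.1404) theta=-24706/9063 (≈-2.7260)
After 7 (propagate distance d=17): x=-729416/9063 (≈-80.4828) theta=-24706/9063 (≈-2.7260)
After 8 (curved mirror R=74): x=-729416/9063 (≈-80.4828) theta=-184706/335331 (≈-0.5508)
After 9 (propagate distance d=42 (to screen)): x=-34746044/335331 (≈-103.6172) theta=-184706/335331 (≈-0.5508)
Rounded to 4 decimal places: x = -103.6172

Answer: -103.6172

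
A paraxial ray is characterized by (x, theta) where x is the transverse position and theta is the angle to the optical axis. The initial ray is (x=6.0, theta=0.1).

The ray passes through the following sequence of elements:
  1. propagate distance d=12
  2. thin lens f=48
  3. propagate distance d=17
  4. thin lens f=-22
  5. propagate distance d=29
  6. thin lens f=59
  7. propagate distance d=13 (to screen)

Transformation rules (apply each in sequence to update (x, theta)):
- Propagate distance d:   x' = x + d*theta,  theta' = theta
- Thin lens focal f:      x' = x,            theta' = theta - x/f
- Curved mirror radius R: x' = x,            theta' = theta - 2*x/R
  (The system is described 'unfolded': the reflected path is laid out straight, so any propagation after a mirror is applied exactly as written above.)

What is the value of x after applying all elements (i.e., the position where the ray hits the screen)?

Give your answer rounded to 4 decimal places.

Initial: x=6.0000 theta=0.1000
After 1 (propagate distance d=12): x=7.2000 theta=0.1000
After 2 (thin lens f=48): x=7.2000 theta=-0.0500
After 3 (propagate distance d=17): x=6.3500 theta=-0.0500
After 4 (thin lens f=-22): x=6.3500 theta=21/88 (≈0.2386)
After 5 (propagate distance d=29): x=5839/440 (≈13.2705) theta=21/88 (≈0.2386)
After 6 (thin lens f=59): x=5839/440 (≈13.2705) theta=89/6490 (≈0.0137)
After 7 (propagate distance d=13 (to screen)): x=31739/2360 (≈13.4487) theta=89/6490 (≈0.0137)
Rounded to 4 decimal places: x = 13.4487

Answer: 13.4487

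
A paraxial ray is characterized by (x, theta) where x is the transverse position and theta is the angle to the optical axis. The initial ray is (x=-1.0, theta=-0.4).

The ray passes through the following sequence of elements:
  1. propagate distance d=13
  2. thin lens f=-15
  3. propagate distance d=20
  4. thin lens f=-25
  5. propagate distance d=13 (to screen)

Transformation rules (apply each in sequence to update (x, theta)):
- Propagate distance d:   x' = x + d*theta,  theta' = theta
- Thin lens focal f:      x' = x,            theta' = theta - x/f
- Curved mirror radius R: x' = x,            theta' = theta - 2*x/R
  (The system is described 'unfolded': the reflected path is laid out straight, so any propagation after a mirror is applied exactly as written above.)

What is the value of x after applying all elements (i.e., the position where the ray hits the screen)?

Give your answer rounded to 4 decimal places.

Initial: x=-1.0000 theta=-0.4000
After 1 (propagate distance d=13): x=-6.2000 theta=-0.4000
After 2 (thin lens f=-15): x=-6.2000 theta=-61/75 (≈-0.8133)
After 3 (propagate distance d=20): x=-337/15 (≈-22.4667) theta=-61/75 (≈-0.8133)
After 4 (thin lens f=-25): x=-337/15 (≈-22.4667) theta=-1.7120
After 5 (propagate distance d=13 (to screen)): x=-16771/375 (≈-44.7227) theta=-1.7120
Rounded to 4 decimal places: x = -44.7227

Answer: -44.7227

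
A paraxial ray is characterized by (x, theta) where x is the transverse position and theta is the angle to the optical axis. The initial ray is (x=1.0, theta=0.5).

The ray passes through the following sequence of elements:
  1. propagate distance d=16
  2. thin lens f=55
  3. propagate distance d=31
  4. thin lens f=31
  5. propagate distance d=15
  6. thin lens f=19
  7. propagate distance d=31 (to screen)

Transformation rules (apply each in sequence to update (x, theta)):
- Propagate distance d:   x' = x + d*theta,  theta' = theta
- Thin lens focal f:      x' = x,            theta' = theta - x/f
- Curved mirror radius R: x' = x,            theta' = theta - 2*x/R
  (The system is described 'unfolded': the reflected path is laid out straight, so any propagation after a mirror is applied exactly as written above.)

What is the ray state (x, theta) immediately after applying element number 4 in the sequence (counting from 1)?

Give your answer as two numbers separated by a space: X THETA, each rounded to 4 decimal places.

Initial: x=1.0000 theta=0.5000
After 1 (propagate distance d=16): x=9.0000 theta=0.5000
After 2 (thin lens f=55): x=9.0000 theta=37/110 (≈0.3364)
After 3 (propagate distance d=31): x=2137/110 (≈19.4273) theta=37/110 (≈0.3364)
After 4 (thin lens f=31): x=2137/110 (≈19.4273) theta=-9/31 (≈-0.2903)
Rounded to 4 decimal places: x = 19.4273, theta = -0.2903

Answer: 19.4273 -0.2903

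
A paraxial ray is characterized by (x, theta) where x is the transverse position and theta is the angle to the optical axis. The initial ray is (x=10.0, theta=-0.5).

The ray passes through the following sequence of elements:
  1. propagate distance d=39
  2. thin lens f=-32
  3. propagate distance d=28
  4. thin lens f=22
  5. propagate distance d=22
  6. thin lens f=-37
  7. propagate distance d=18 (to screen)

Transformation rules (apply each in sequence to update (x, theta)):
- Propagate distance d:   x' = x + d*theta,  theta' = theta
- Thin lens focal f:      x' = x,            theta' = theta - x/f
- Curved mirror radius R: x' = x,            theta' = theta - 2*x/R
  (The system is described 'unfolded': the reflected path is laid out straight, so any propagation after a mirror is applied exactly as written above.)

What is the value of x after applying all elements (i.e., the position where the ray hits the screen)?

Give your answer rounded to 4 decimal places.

Answer: -14.3753

Derivation:
Initial: x=10.0000 theta=-0.5000
After 1 (propagate distance d=39): x=-9.5000 theta=-0.5000
After 2 (thin lens f=-32): x=-9.5000 theta=-51/64 (≈-0.7969)
After 3 (propagate distance d=28): x=-31.8125 theta=-51/64 (≈-0.7969)
After 4 (thin lens f=22): x=-31.8125 theta=457/704 (≈0.6491)
After 5 (propagate distance d=22): x=-561/32 (≈-17.5313) theta=457/704 (≈0.6491)
After 6 (thin lens f=-37): x=-561/32 (≈-17.5313) theta=4567/26048 (≈0.1753)
After 7 (propagate distance d=18 (to screen)): x=-23403/1628 (≈-14.3753) theta=4567/26048 (≈0.1753)
Rounded to 4 decimal places: x = -14.3753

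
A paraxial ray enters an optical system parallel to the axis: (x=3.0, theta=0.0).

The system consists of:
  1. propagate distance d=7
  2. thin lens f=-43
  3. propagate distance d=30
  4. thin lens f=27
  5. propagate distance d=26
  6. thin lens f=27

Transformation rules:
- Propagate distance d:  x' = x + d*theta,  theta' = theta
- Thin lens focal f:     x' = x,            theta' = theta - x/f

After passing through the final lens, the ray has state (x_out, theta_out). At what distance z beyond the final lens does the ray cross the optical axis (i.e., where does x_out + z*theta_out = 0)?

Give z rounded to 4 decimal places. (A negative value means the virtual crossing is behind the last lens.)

Answer: 10.3743

Derivation:
Initial: x=3.0000 theta=0.0000
After 1 (propagate distance d=7): x=3.0000 theta=0.0000
After 2 (thin lens f=-43): x=3.0000 theta=3/43 (≈0.0698)
After 3 (propagate distance d=30): x=219/43 (≈5.0930) theta=3/43 (≈0.0698)
After 4 (thin lens f=27): x=219/43 (≈5.0930) theta=-46/387 (≈-0.1189)
After 5 (propagate distance d=26): x=775/387 (≈2.0026) theta=-46/387 (≈-0.1189)
After 6 (thin lens f=27): x=775/387 (≈2.0026) theta=-2017/10449 (≈-0.1930)
z_focus = -x_out/theta_out = -(775/387)/(-2017/10449) = 20925/2017 ≈ 10.3743
Rounded to 4 decimal places: z = 10.3743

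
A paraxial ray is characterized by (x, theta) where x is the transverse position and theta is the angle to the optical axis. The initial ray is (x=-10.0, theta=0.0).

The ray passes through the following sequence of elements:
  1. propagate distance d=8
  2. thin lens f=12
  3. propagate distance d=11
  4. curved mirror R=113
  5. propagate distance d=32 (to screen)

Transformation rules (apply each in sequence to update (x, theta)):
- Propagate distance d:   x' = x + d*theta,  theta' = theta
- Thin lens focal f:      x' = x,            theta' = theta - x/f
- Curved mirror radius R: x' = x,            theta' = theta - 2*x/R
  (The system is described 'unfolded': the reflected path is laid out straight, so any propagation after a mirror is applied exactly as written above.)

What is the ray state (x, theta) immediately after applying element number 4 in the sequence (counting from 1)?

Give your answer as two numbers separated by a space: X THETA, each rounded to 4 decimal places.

Answer: -0.8333 0.8481

Derivation:
Initial: x=-10.0000 theta=0.0000
After 1 (propagate distance d=8): x=-10.0000 theta=0.0000
After 2 (thin lens f=12): x=-10.0000 theta=5/6 (≈0.8333)
After 3 (propagate distance d=11): x=-5/6 (≈-0.8333) theta=5/6 (≈0.8333)
After 4 (curved mirror R=113): x=-5/6 (≈-0.8333) theta=575/678 (≈0.8481)
Rounded to 4 decimal places: x = -0.8333, theta = 0.8481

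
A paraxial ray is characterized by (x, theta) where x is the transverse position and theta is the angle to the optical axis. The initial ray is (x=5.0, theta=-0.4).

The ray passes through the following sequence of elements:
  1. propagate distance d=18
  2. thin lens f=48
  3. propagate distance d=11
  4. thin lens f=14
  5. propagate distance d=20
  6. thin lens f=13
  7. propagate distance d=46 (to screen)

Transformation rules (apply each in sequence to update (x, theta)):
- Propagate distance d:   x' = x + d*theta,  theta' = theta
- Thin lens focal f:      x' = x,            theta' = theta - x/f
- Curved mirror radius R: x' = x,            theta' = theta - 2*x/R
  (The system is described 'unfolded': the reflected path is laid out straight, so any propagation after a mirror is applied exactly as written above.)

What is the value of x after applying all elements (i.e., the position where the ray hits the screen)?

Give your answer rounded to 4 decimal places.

Initial: x=5.0000 theta=-0.4000
After 1 (propagate distance d=18): x=-2.2000 theta=-0.4000
After 2 (thin lens f=48): x=-2.2000 theta=-17/48 (≈-0.3542)
After 3 (propagate distance d=11): x=-1463/240 (≈-6.0958) theta=-17/48 (≈-0.3542)
After 4 (thin lens f=14): x=-1463/240 (≈-6.0958) theta=13/160 (≈0.0813)
After 5 (propagate distance d=20): x=-1073/240 (≈-4.4708) theta=13/160 (≈0.0813)
After 6 (thin lens f=13): x=-1073/240 (≈-4.4708) theta=2653/6240 (≈0.4252)
After 7 (propagate distance d=46 (to screen)): x=1569/104 (≈15.0865) theta=2653/6240 (≈0.4252)
Rounded to 4 decimal places: x = 15.0865

Answer: 15.0865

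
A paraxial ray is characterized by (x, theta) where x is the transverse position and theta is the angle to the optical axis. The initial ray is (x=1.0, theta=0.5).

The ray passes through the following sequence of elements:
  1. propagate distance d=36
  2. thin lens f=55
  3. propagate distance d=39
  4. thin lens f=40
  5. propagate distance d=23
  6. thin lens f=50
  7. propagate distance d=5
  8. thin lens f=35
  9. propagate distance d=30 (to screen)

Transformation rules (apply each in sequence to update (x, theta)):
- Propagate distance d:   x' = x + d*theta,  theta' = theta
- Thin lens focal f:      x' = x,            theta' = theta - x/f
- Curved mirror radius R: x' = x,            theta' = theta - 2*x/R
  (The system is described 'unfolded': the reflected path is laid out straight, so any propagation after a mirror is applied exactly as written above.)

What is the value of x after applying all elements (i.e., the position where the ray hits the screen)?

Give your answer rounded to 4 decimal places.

Answer: -21.1607

Derivation:
Initial: x=1.0000 theta=0.5000
After 1 (propagate distance d=36): x=19.0000 theta=0.5000
After 2 (thin lens f=55): x=19.0000 theta=17/110 (≈0.1545)
After 3 (propagate distance d=39): x=2753/110 (≈25.0273) theta=17/110 (≈0.1545)
After 4 (thin lens f=40): x=2753/110 (≈25.0273) theta=-2073/4400 (≈-0.4711)
After 5 (propagate distance d=23): x=62441/4400 (≈14.1911) theta=-2073/4400 (≈-0.4711)
After 6 (thin lens f=50): x=62441/4400 (≈14.1911) theta=-166091/220000 (≈-0.7550)
After 7 (propagate distance d=5): x=458319/44000 (≈10.4163) theta=-166091/220000 (≈-0.7550)
After 8 (thin lens f=35): x=458319/44000 (≈10.4163) theta=-405239/385000 (≈-1.0526)
After 9 (propagate distance d=30 (to screen)): x=-6517503/308000 (≈-21.1607) theta=-405239/385000 (≈-1.0526)
Rounded to 4 decimal places: x = -21.1607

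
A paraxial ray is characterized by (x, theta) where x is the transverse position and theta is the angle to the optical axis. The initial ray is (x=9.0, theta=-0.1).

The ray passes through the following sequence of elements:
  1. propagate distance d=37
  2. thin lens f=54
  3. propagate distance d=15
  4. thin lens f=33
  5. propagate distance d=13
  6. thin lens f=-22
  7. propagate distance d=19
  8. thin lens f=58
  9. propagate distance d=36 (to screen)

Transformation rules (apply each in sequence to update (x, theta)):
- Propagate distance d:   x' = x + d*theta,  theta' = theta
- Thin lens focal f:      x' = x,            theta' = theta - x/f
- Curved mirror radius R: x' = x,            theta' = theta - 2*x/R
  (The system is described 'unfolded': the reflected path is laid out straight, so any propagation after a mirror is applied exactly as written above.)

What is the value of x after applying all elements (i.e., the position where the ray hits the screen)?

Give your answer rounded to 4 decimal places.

Initial: x=9.0000 theta=-0.1000
After 1 (propagate distance d=37): x=5.3000 theta=-0.1000
After 2 (thin lens f=54): x=5.3000 theta=-107/540 (≈-0.1981)
After 3 (propagate distance d=15): x=419/180 (≈2.3278) theta=-107/540 (≈-0.1981)
After 4 (thin lens f=33): x=419/180 (≈2.3278) theta=-133/495 (≈-0.2687)
After 5 (propagate distance d=13): x=-769/660 (≈-1.1652) theta=-133/495 (≈-0.2687)
After 6 (thin lens f=-22): x=-769/660 (≈-1.1652) theta=-14011/43560 (≈-0.3216)
After 7 (propagate distance d=19): x=-316963/43560 (≈-7.2765) theta=-14011/43560 (≈-0.3216)
After 8 (thin lens f=58): x=-316963/43560 (≈-7.2765) theta=-11015/56144 (≈-0.1962)
After 9 (propagate distance d=36 (to screen)): x=-18114077/1263240 (≈-14.3394) theta=-11015/56144 (≈-0.1962)
Rounded to 4 decimal places: x = -14.3394

Answer: -14.3394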